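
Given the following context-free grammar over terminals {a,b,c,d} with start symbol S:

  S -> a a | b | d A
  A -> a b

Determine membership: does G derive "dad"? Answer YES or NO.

CNF form of G:
  S -> T0 T0 | T2 A | b
  A -> T0 T1
  T0 -> a
  T1 -> b
  T2 -> d

CYK fill:
  cell(0,0) d: {T2}  orig:{}
  cell(1,1) a: {T0}  orig:{}
  cell(2,2) d: {T2}  orig:{}
  cell(0,1) da: ∅
  cell(1,2) ad: ∅
  cell(0,2) dad: ∅

S ∉ T[0,2] ⇒ NO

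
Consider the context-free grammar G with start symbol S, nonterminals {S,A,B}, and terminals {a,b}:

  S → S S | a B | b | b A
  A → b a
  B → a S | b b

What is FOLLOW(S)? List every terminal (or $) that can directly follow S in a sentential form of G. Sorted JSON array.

FIRST iteration:
iter 1:
  A via A→b a: +{b}
  B via B→a S: +{a}
  B via B→b b: +{b}
  S via S→a B: +{a}
  S via S→b: +{b}
  FIRST(S)={a,b}  FIRST(A)={b}  FIRST(B)={a,b}
iter 2: (no change)
  FIRST(S)={a,b}  FIRST(A)={b}  FIRST(B)={a,b}

FOLLOW iteration:
FOLLOW(S) := {$}
iter 1:
  S→S S: FOLLOW(S) ⊇ FIRST(S) = {a,b}; new: +{a,b}
  S→a B: FOLLOW(B) ⊇ FOLLOW(S) ⊇ {$,a,b}; new: +{$,a,b}
  S→b A: FOLLOW(A) ⊇ FOLLOW(S) ⊇ {$,a,b}; new: +{$,a,b}
  FOLLOW(S)={$,a,b}  FOLLOW(A)={$,a,b}  FOLLOW(B)={$,a,b}
iter 2: — fixpoint
  FOLLOW(S)={$,a,b}  FOLLOW(A)={$,a,b}  FOLLOW(B)={$,a,b}

FOLLOW(S) = ["$", "a", "b"]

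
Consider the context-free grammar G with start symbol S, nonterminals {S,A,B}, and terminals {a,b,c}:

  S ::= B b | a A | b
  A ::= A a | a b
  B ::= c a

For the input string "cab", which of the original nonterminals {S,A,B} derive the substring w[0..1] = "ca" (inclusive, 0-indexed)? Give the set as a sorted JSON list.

Convert to CNF:
  S -> B T1 | T0 A | b
  A -> A T0 | T0 T1
  B -> T2 T0
  T0 -> a
  T1 -> b
  T2 -> c

CYK fill, restricted to cells inside w[0..1]:
  cell(0,0) c: {T2}  orig:{}
  cell(1,1) a: {T0}  orig:{}
  cell(0,1) ca: {B}

Original NTs in T[0,1] deriving "ca": ["B"]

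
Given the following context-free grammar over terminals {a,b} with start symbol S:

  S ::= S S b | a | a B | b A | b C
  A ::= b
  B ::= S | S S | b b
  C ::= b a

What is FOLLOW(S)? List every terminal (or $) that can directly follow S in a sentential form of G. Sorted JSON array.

FIRST iteration:
round 1:
  A via A→b: +{b}
  B via B→b b: +{b}
  C via C→b a: +{b}
  S via S→a: +{a}
  S via S→b A: +{b}
  FIRST[S]={a,b}  FIRST[A]={b}  FIRST[B]={b}  FIRST[C]={b}
round 2:
  B via B→S: +{a}
  FIRST[S]={a,b}  FIRST[A]={b}  FIRST[B]={a,b}  FIRST[C]={b}
round 3: (no change)
  FIRST[S]={a,b}  FIRST[A]={b}  FIRST[B]={a,b}  FIRST[C]={b}

FOLLOW iteration:
FOLLOW(S) := {$}
round 1:
  B→S S: FOLLOW(S) ⊇ FIRST(S) = {a,b}; new: +{a,b}
  S→a B: FOLLOW(B) ⊇ FOLLOW(S) ⊇ {$,a,b}; new: +{$,a,b}
  S→b A: FOLLOW(A) ⊇ FOLLOW(S) ⊇ {$,a,b}; new: +{$,a,b}
  S→b C: FOLLOW(C) ⊇ FOLLOW(S) ⊇ {$,a,b}; new: +{$,a,b}
  FOLLOW[S]={$,a,b}  FOLLOW[A]={$,a,b}  FOLLOW[B]={$,a,b}  FOLLOW[C]={$,a,b}
round 2: (no change)
  FOLLOW[S]={$,a,b}  FOLLOW[A]={$,a,b}  FOLLOW[B]={$,a,b}  FOLLOW[C]={$,a,b}

FOLLOW(S) = ["$", "a", "b"]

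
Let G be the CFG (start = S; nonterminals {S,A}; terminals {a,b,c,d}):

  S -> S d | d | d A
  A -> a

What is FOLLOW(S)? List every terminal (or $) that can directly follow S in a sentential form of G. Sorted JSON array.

FIRST iteration:
pass 1:
  A via A→a: +{a}
  S via S→d: +{d}
  S: {d}  A: {a}
pass 2: — fixpoint
  S: {d}  A: {a}

FOLLOW iteration:
seed FOLLOW(S) with $
iter 1:
  S→S d: FOLLOW(S) ⊇ FIRST(d) = {d}; new: +{d}
  S→d A: FOLLOW(A) ⊇ FOLLOW(S) ⊇ {$,d}; new: +{$,d}
  FOLLOW(S)={$,d}  FOLLOW(A)={$,d}
iter 2: — fixpoint
  FOLLOW(S)={$,d}  FOLLOW(A)={$,d}

FOLLOW(S) = ["$", "d"]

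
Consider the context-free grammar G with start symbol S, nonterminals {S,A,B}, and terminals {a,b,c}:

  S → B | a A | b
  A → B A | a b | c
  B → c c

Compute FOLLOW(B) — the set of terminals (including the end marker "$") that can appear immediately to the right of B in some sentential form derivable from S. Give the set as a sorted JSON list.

Compute FIRST by fixpoint:
iter 1:
  A via A→a b: +{a}
  A via A→c: +{c}
  B via B→c c: +{c}
  S via S→B: +{c}
  S via S→a A: +{a}
  S via S→b: +{b}
  FIRST(S)={a,b,c}  FIRST(A)={a,c}  FIRST(B)={c}
iter 2: (no change)
  FIRST(S)={a,b,c}  FIRST(A)={a,c}  FIRST(B)={c}

FOLLOW iteration:
initialize: $ ∈ FOLLOW(S)
round 1:
  A→B A: FOLLOW(B) ⊇ FIRST(A) = {a,c}; new: +{a,c}
  S→B: FOLLOW(B) ⊇ FOLLOW(S) ⊇ {$}; new: +{$}
  S→a A: FOLLOW(A) ⊇ FOLLOW(S) ⊇ {$}; new: +{$}
  FOLLOW[S]={$}  FOLLOW[A]={$}  FOLLOW[B]={$,a,c}
round 2: — fixpoint
  FOLLOW[S]={$}  FOLLOW[A]={$}  FOLLOW[B]={$,a,c}

FOLLOW(B) = ["$", "a", "c"]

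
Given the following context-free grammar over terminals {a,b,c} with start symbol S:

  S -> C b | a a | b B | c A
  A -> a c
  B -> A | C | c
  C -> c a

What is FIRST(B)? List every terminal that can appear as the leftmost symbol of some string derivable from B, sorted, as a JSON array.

FIRST iteration:
round 1:
  A via A→a c: +{a}
  B via B→A: +{a}
  B via B→c: +{c}
  C via C→c a: +{c}
  S via S→C b: +{c}
  S via S→a a: +{a}
  S via S→b B: +{b}
  FIRST[S]={a,b,c}  FIRST[A]={a}  FIRST[B]={a,c}  FIRST[C]={c}
round 2: (stable)
  FIRST[S]={a,b,c}  FIRST[A]={a}  FIRST[B]={a,c}  FIRST[C]={c}

FIRST(B) = ["a", "c"]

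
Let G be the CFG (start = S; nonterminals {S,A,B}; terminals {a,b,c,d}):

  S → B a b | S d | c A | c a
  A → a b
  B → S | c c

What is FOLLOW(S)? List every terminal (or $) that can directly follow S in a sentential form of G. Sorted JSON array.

FIRST sets, iterate to fixpoint:
iter 1:
  A via A→a b: +{a}
  B via B→c c: +{c}
  S via S→B a b: +{c}
  S: {c}  A: {a}  B: {c}
iter 2: (no change)
  S: {c}  A: {a}  B: {c}

FOLLOW sets:
initialize: $ ∈ FOLLOW(S)
pass 1:
  S→B a b: FOLLOW(B) ⊇ FIRST(a) = {a}; new: +{a}
  S→S d: FOLLOW(S) ⊇ FIRST(d) = {d}; new: +{d}
  S→c A: FOLLOW(A) ⊇ FOLLOW(S) ⊇ {$,d}; new: +{$,d}
  FOLLOW(S)={$,d}  FOLLOW(A)={$,d}  FOLLOW(B)={a}
pass 2:
  B→S: FOLLOW(S) ⊇ FOLLOW(B) ⊇ {a}; new: +{a}
  S→c A: FOLLOW(A) ⊇ FOLLOW(S) ⊇ {$,a,d}; new: +{a}
  FOLLOW(S)={$,a,d}  FOLLOW(A)={$,a,d}  FOLLOW(B)={a}
pass 3: (no change)
  FOLLOW(S)={$,a,d}  FOLLOW(A)={$,a,d}  FOLLOW(B)={a}

FOLLOW(S) = ["$", "a", "d"]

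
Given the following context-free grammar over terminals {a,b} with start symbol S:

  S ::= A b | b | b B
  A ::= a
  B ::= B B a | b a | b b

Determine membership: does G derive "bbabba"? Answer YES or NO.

Convert to CNF:
  S -> A T1 | T1 B | b
  A -> a
  B -> B X2 | T1 T0 | T1 T1
  T0 -> a
  T1 -> b
  X2 -> B T0

Fill CYK table bottom-up:
  [0..0]={S,T1}  "b"  orig:{S}
  [1..1]={S,T1}  "b"  orig:{S}
  [2..2]={A,T0}  "a"  orig:{A}
  [3..3]={S,T1}  "b"  orig:{S}
  [4..4]={S,T1}  "b"  orig:{S}
  [5..5]={A,T0}  "a"  orig:{A}
  [0..1]={B}  "bb"
  [1..2]={B}  "ba"
  [2..3]={S}  "ab"
  [3..4]={B}  "bb"
  [4..5]={B}  "ba"
  [0..2]={S,X2}  "bba"  orig:{S}
  [1..3]=∅  "bab"
  [2..4]=∅  "abb"
  [3..5]={S,X2}  "bba"  orig:{S}
  [0..3]=∅  "bbab"
  [1..4]=∅  "babb"
  [2..5]=∅  "abba"
  [0..4]=∅  "bbabb"
  [1..5]={B}  "babba"
  [0..5]={S}  "bbabba"

S ∈ T[0,5] ⇒ YES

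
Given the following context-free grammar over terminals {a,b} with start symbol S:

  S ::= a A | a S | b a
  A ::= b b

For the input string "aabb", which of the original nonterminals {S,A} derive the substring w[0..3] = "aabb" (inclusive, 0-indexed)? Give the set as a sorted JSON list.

CNF form of G:
  S -> T0 T1 | T1 A | T1 S
  A -> T0 T0
  T0 -> b
  T1 -> a

CYK fill — only the sub-triangle for w[0..3]:
  T[0,0] 'a' = {T1}  orig:{}
  T[1,1] 'a' = {T1}  orig:{}
  T[2,2] 'b' = {T0}  orig:{}
  T[3,3] 'b' = {T0}  orig:{}
  T[0,1] 'aa' = ∅
  T[1,2] 'ab' = ∅
  T[2,3] 'bb' = {A}
  T[0,2] 'aab' = ∅
  T[1,3] 'abb' = {S}
  T[0,3] 'aabb' = {S}

Original NTs in T[0,3] deriving "aabb": ["S"]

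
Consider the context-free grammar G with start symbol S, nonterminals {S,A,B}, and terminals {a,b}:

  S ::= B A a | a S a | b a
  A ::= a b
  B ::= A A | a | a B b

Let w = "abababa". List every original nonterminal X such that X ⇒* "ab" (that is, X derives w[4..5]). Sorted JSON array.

Convert to CNF:
  S -> B X3 | T0 X4 | T1 T0
  A -> T0 T1
  B -> A A | T0 X2 | a
  T0 -> a
  T1 -> b
  X2 -> B T1
  X3 -> A T0
  X4 -> S T0

CYK table (by increasing span), restricted to cells inside w[4..5]:
  cell(4,4) a: {B,T0}  orig:{B}
  cell(5,5) b: {T1}  orig:{}
  cell(4,5) ab: {A,X2}  orig:{A}

Original NTs in T[4,5] deriving "ab": ["A"]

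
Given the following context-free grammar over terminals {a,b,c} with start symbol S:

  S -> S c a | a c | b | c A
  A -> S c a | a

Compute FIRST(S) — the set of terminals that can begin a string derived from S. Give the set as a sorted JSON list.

Compute FIRST by fixpoint:
pass 1:
  A via A→a: +{a}
  S via S→a c: +{a}
  S via S→b: +{b}
  S via S→c A: +{c}
  FIRST(S)={a,b,c}  FIRST(A)={a}
pass 2:
  A via A→S c a: +{b,c}
  FIRST(S)={a,b,c}  FIRST(A)={a,b,c}
pass 3: (stable)
  FIRST(S)={a,b,c}  FIRST(A)={a,b,c}

FIRST(S) = ["a", "b", "c"]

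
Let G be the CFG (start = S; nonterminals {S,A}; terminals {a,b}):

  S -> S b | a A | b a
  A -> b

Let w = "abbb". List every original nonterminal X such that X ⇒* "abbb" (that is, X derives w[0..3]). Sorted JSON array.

Convert to CNF:
  S -> S T0 | T0 T1 | T1 A
  A -> b
  T0 -> b
  T1 -> a

CYK table (by increasing span), restricted to cells inside w[0..3]:
  cell(0,0) a: {T1}  orig:{}
  cell(1,1) b: {A,T0}  orig:{A}
  cell(2,2) b: {A,T0}  orig:{A}
  cell(3,3) b: {A,T0}  orig:{A}
  cell(0,1) ab: {S}
  cell(1,2) bb: ∅
  cell(2,3) bb: ∅
  cell(0,2) abb: {S}
  cell(1,3) bbb: ∅
  cell(0,3) abbb: {S}

Original NTs in T[0,3] deriving "abbb": ["S"]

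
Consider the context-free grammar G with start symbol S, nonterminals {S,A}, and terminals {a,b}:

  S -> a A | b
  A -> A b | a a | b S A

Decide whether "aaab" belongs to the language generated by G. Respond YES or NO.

Convert to CNF:
  S -> T1 A | b
  A -> A T0 | T0 X2 | T1 T1
  T0 -> b
  T1 -> a
  X2 -> S A

CYK table (by increasing span):
  [0..0]={T1}  "a"  orig:{}
  [1..1]={T1}  "a"  orig:{}
  [2..2]={T1}  "a"  orig:{}
  [3..3]={S,T0}  "b"  orig:{S}
  [0..1]={A}  "aa"
  [1..2]={A}  "aa"
  [2..3]=∅  "ab"
  [0..2]={S}  "aaa"
  [1..3]={A}  "aab"
  [0..3]={S}  "aaab"

S ∈ T[0,3] ⇒ YES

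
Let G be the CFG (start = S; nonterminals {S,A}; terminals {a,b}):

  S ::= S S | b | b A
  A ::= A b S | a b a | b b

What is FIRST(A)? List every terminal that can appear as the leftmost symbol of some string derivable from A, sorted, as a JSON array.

Compute FIRST by fixpoint:
pass 1:
  A via A→a b a: +{a}
  A via A→b b: +{b}
  S via S→b: +{b}
  FIRST[S]={b}  FIRST[A]={a,b}
pass 2: (stable)
  FIRST[S]={b}  FIRST[A]={a,b}

FIRST(A) = ["a", "b"]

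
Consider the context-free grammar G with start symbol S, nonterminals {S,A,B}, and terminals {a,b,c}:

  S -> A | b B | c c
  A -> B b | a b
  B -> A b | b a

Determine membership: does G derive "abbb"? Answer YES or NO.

CNF form of G:
  S -> B T0 | T0 B | T1 T0 | T2 T2
  A -> B T0 | T1 T0
  B -> A T0 | T0 T1
  T0 -> b
  T1 -> a
  T2 -> c

Fill CYK table bottom-up:
  T[0,0] 'a' = {T1}  orig:{}
  T[1,1] 'b' = {T0}  orig:{}
  T[2,2] 'b' = {T0}  orig:{}
  T[3,3] 'b' = {T0}  orig:{}
  T[0,1] 'ab' = {A,S}
  T[1,2] 'bb' = ∅
  T[2,3] 'bb' = ∅
  T[0,2] 'abb' = {B}
  T[1,3] 'bbb' = ∅
  T[0,3] 'abbb' = {A,S}

S ∈ T[0,3] ⇒ YES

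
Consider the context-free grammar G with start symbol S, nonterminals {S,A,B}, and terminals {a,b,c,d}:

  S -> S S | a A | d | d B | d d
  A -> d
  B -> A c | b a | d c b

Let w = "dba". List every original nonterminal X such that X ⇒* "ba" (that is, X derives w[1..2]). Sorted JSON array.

CNF form of G:
  S -> S S | T2 A | T3 B | T3 T3 | d
  A -> d
  B -> A T0 | T1 T2 | T3 X4
  T0 -> c
  T1 -> b
  T2 -> a
  T3 -> d
  X4 -> T0 T1

Fill CYK table bottom-up, restricted to cells inside w[1..2]:
  [1..1]={T1}  "b"  orig:{}
  [2..2]={T2}  "a"  orig:{}
  [1..2]={B}  "ba"

Original NTs in T[1,2] deriving "ba": ["B"]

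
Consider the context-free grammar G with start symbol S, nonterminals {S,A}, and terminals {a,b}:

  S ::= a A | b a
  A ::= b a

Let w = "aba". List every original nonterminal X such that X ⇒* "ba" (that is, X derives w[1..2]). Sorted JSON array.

CNF form of G:
  S -> T0 T1 | T1 A
  A -> T0 T1
  T0 -> b
  T1 -> a

CYK table (by increasing span) — only the sub-triangle for w[1..2]:
  [1..1]={T0}  "b"  orig:{}
  [2..2]={T1}  "a"  orig:{}
  [1..2]={A,S}  "ba"

Original NTs in T[1,2] deriving "ba": ["A", "S"]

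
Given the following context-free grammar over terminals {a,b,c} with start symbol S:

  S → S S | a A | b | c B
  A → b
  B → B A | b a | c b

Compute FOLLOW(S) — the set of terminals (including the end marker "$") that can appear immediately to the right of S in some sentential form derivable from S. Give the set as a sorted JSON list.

Compute FIRST by fixpoint:
pass 1:
  A via A→b: +{b}
  B via B→b a: +{b}
  B via B→c b: +{c}
  S via S→a A: +{a}
  S via S→b: +{b}
  S via S→c B: +{c}
  FIRST(S)={a,b,c}  FIRST(A)={b}  FIRST(B)={b,c}
pass 2: (no change)
  FIRST(S)={a,b,c}  FIRST(A)={b}  FIRST(B)={b,c}

FOLLOW iteration:
initialize: $ ∈ FOLLOW(S)
pass 1:
  B→B A: FOLLOW(B) ⊇ FIRST(A) = {b}; new: +{b}
  B→B A: FOLLOW(A) ⊇ FOLLOW(B) ⊇ {b}; new: +{b}
  S→S S: FOLLOW(S) ⊇ FIRST(S) = {a,b,c}; new: +{a,b,c}
  S→a A: FOLLOW(A) ⊇ FOLLOW(S) ⊇ {$,a,b,c}; new: +{$,a,c}
  S→c B: FOLLOW(B) ⊇ FOLLOW(S) ⊇ {$,a,b,c}; new: +{$,a,c}
  S: {$,a,b,c}  A: {$,a,b,c}  B: {$,a,b,c}
pass 2: (no change)
  S: {$,a,b,c}  A: {$,a,b,c}  B: {$,a,b,c}

FOLLOW(S) = ["$", "a", "b", "c"]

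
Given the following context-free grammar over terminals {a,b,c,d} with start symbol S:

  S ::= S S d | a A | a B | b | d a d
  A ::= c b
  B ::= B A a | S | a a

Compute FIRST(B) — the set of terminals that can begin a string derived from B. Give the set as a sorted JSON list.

Compute FIRST by fixpoint:
iter 1:
  A via A→c b: +{c}
  B via B→a a: +{a}
  S via S→a A: +{a}
  S via S→b: +{b}
  S via S→d a d: +{d}
  FIRST(S)={a,b,d}  FIRST(A)={c}  FIRST(B)={a}
iter 2:
  B via B→S: +{b,d}
  FIRST(S)={a,b,d}  FIRST(A)={c}  FIRST(B)={a,b,d}
iter 3: — fixpoint
  FIRST(S)={a,b,d}  FIRST(A)={c}  FIRST(B)={a,b,d}

FIRST(B) = ["a", "b", "d"]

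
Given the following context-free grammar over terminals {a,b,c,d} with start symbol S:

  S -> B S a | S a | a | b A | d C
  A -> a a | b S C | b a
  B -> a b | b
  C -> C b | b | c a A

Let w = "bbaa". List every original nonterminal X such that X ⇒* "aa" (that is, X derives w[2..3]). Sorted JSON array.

Convert to CNF:
  S -> B X6 | S T0 | T1 A | T3 C | a
  A -> T0 T0 | T1 T0 | T1 X4
  B -> T0 T1 | b
  C -> C T1 | T2 X5 | b
  T0 -> a
  T1 -> b
  T2 -> c
  T3 -> d
  X4 -> S C
  X5 -> T0 A
  X6 -> S T0

Fill CYK table bottom-up (cells [i..j] with 2 ≤ i ≤ j ≤ 3 only):
  [2..2]={S,T0}  "a"  orig:{S}
  [3..3]={S,T0}  "a"  orig:{S}
  [2..3]={A,S,X6}  "aa"  orig:{A,S}

Original NTs in T[2,3] deriving "aa": ["A", "S"]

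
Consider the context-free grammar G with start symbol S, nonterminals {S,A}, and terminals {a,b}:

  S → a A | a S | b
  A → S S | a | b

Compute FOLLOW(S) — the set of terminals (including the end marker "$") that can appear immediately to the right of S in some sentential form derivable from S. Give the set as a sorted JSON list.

FIRST iteration:
iter 1:
  A via A→a: +{a}
  A via A→b: +{b}
  S via S→a A: +{a}
  S via S→b: +{b}
  FIRST[S]={a,b}  FIRST[A]={a,b}
iter 2: — fixpoint
  FIRST[S]={a,b}  FIRST[A]={a,b}

FOLLOW sets:
initialize: $ ∈ FOLLOW(S)
[1]
  A→S S: FOLLOW(S) ⊇ FIRST(S) = {a,b}; new: +{a,b}
  S→a A: FOLLOW(A) ⊇ FOLLOW(S) ⊇ {$,a,b}; new: +{$,a,b}
  FOLLOW(S)={$,a,b}  FOLLOW(A)={$,a,b}
[2] (stable)
  FOLLOW(S)={$,a,b}  FOLLOW(A)={$,a,b}

FOLLOW(S) = ["$", "a", "b"]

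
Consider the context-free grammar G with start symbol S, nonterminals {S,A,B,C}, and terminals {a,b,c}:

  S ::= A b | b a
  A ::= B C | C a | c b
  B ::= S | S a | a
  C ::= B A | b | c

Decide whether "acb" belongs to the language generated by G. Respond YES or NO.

Convert to CNF:
  S -> A T2 | T2 T0
  A -> B C | C T0 | T1 T2
  B -> A T2 | S T0 | T2 T0 | a
  C -> B A | b | c
  T0 -> a
  T1 -> c
  T2 -> b

CYK table (by increasing span):
  cell(0,0) a: {B,T0}  orig:{B}
  cell(1,1) c: {C,T1}  orig:{C}
  cell(2,2) b: {C,T2}  orig:{C}
  cell(0,1) ac: {A}
  cell(1,2) cb: {A}
  cell(0,2) acb: {B,C,S}

S ∈ T[0,2] ⇒ YES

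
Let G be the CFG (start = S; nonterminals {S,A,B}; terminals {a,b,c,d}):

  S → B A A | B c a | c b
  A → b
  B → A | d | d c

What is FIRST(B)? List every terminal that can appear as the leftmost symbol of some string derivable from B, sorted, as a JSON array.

Compute FIRST by fixpoint:
pass 1:
  A via A→b: +{b}
  B via B→A: +{b}
  B via B→d: +{d}
  S via S→B A A: +{b,d}
  S via S→c b: +{c}
  FIRST(S)={b,c,d}  FIRST(A)={b}  FIRST(B)={b,d}
pass 2: — fixpoint
  FIRST(S)={b,c,d}  FIRST(A)={b}  FIRST(B)={b,d}

FIRST(B) = ["b", "d"]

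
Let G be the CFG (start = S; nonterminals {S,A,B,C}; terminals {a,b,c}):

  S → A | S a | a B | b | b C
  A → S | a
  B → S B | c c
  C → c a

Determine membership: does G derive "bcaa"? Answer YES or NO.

Convert to CNF:
  S -> S T0 | T0 B | T1 C | a | b
  A -> S T0 | T0 B | T1 C | a | b
  B -> S B | T2 T2
  C -> T2 T0
  T0 -> a
  T1 -> b
  T2 -> c

CYK table (by increasing span):
  cell(0,0) b: {A,S,T1}  orig:{A,S}
  cell(1,1) c: {T2}  orig:{}
  cell(2,2) a: {A,S,T0}  orig:{A,S}
  cell(3,3) a: {A,S,T0}  orig:{A,S}
  cell(0,1) bc: ∅
  cell(1,2) ca: {C}
  cell(2,3) aa: {A,S}
  cell(0,2) bca: {A,S}
  cell(1,3) caa: ∅
  cell(0,3) bcaa: {A,S}

S ∈ T[0,3] ⇒ YES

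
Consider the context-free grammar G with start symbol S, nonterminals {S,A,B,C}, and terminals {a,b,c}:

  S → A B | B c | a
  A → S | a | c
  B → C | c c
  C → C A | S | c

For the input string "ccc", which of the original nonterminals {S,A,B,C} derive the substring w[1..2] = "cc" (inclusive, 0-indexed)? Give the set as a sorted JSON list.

CNF form of G:
  S -> A B | B T0 | a
  A -> A B | B T0 | a | c
  B -> A B | B T0 | C A | T0 T0 | a | c
  C -> A B | B T0 | C A | a | c
  T0 -> c

Fill CYK table bottom-up, restricted to cells inside w[1..2]:
  cell(1,1) c: {A,B,C,T0}  orig:{A,B,C}
  cell(2,2) c: {A,B,C,T0}  orig:{A,B,C}
  cell(1,2) cc: {A,B,C,S}

Original NTs in T[1,2] deriving "cc": ["A", "B", "C", "S"]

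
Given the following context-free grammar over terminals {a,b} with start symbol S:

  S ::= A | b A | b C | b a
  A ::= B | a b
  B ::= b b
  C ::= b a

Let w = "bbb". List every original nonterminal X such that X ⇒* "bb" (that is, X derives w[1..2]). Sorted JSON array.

Convert to CNF:
  S -> T0 T1 | T1 A | T1 C | T1 T0 | T1 T1
  A -> T0 T1 | T1 T1
  B -> T1 T1
  C -> T1 T0
  T0 -> a
  T1 -> b

CYK table (by increasing span) (cells [i..j] with 1 ≤ i ≤ j ≤ 2 only):
  cell(1,1) b: {T1}  orig:{}
  cell(2,2) b: {T1}  orig:{}
  cell(1,2) bb: {A,B,S}

Original NTs in T[1,2] deriving "bb": ["A", "B", "S"]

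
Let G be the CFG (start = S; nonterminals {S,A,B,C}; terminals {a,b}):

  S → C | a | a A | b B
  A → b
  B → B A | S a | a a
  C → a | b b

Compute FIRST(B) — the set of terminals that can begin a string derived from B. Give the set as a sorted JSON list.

FIRST sets, iterate to fixpoint:
iter 1:
  A via A→b: +{b}
  B via B→a a: +{a}
  C via C→a: +{a}
  C via C→b b: +{b}
  S via S→C: +{a,b}
  FIRST(S)={a,b}  FIRST(A)={b}  FIRST(B)={a}  FIRST(C)={a,b}
iter 2:
  B via B→S a: +{b}
  FIRST(S)={a,b}  FIRST(A)={b}  FIRST(B)={a,b}  FIRST(C)={a,b}
iter 3: (no change)
  FIRST(S)={a,b}  FIRST(A)={b}  FIRST(B)={a,b}  FIRST(C)={a,b}

FIRST(B) = ["a", "b"]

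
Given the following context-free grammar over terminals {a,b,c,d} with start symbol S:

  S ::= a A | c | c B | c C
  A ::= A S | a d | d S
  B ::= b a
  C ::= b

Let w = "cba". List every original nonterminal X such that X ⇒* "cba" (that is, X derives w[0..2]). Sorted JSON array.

Convert to CNF:
  S -> T0 A | T3 B | T3 C | c
  A -> A S | T0 T1 | T1 S
  B -> T2 T0
  C -> b
  T0 -> a
  T1 -> d
  T2 -> b
  T3 -> c

CYK fill — only the sub-triangle for w[0..2]:
  T[0,0] 'c' = {S,T3}  orig:{S}
  T[1,1] 'b' = {C,T2}  orig:{C}
  T[2,2] 'a' = {T0}  orig:{}
  T[0,1] 'cb' = {S}
  T[1,2] 'ba' = {B}
  T[0,2] 'cba' = {S}

Original NTs in T[0,2] deriving "cba": ["S"]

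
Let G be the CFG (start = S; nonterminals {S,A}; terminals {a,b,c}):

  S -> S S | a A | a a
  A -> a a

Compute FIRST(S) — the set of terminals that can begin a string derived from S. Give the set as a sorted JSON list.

FIRST sets, iterate to fixpoint:
pass 1:
  A via A→a a: +{a}
  S via S→a A: +{a}
  S: {a}  A: {a}
pass 2: done
  S: {a}  A: {a}

FIRST(S) = ["a"]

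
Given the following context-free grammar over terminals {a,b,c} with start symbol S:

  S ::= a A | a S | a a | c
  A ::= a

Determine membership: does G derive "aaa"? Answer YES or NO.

CNF form of G:
  S -> T0 A | T0 S | T0 T0 | c
  A -> a
  T0 -> a

Fill CYK table bottom-up:
  [0..0]={A,T0}  "a"  orig:{A}
  [1..1]={A,T0}  "a"  orig:{A}
  [2..2]={A,T0}  "a"  orig:{A}
  [0..1]={S}  "aa"
  [1..2]={S}  "aa"
  [0..2]={S}  "aaa"

S ∈ T[0,2] ⇒ YES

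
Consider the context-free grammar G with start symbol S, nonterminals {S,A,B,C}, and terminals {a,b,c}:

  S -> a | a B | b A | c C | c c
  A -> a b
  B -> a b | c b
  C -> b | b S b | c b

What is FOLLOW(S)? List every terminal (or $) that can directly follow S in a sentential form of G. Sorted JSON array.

FIRST sets, iterate to fixpoint:
[1]
  A via A→a b: +{a}
  B via B→a b: +{a}
  B via B→c b: +{c}
  C via C→b: +{b}
  C via C→c b: +{c}
  S via S→a: +{a}
  S via S→b A: +{b}
  S via S→c C: +{c}
  FIRST(S)={a,b,c}  FIRST(A)={a}  FIRST(B)={a,c}  FIRST(C)={b,c}
[2] (no change)
  FIRST(S)={a,b,c}  FIRST(A)={a}  FIRST(B)={a,c}  FIRST(C)={b,c}

FOLLOW iteration:
FOLLOW(S) := {$}
iter 1:
  C→b S b: FOLLOW(S) ⊇ FIRST(b) = {b}; new: +{b}
  S→a B: FOLLOW(B) ⊇ FOLLOW(S) ⊇ {$,b}; new: +{$,b}
  S→b A: FOLLOW(A) ⊇ FOLLOW(S) ⊇ {$,b}; new: +{$,b}
  S→c C: FOLLOW(C) ⊇ FOLLOW(S) ⊇ {$,b}; new: +{$,b}
  FOLLOW(S)={$,b}  FOLLOW(A)={$,b}  FOLLOW(B)={$,b}  FOLLOW(C)={$,b}
iter 2: — fixpoint
  FOLLOW(S)={$,b}  FOLLOW(A)={$,b}  FOLLOW(B)={$,b}  FOLLOW(C)={$,b}

FOLLOW(S) = ["$", "b"]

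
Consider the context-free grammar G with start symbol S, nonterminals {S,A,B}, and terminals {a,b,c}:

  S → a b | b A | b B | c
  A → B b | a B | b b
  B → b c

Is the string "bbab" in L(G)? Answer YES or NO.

Convert to CNF:
  S -> T0 A | T0 B | T1 T0 | c
  A -> B T0 | T0 T0 | T1 B
  B -> T0 T2
  T0 -> b
  T1 -> a
  T2 -> c

Fill CYK table bottom-up:
  cell(0,0) b: {T0}  orig:{}
  cell(1,1) b: {T0}  orig:{}
  cell(2,2) a: {T1}  orig:{}
  cell(3,3) b: {T0}  orig:{}
  cell(0,1) bb: {A}
  cell(1,2) ba: ∅
  cell(2,3) ab: {S}
  cell(0,2) bba: ∅
  cell(1,3) bab: ∅
  cell(0,3) bbab: ∅

S ∉ T[0,3] ⇒ NO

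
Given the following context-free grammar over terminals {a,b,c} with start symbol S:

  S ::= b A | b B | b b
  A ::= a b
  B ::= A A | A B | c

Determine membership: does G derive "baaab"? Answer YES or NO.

CNF form of G:
  S -> T1 A | T1 B | T1 T1
  A -> T0 T1
  B -> A A | A B | c
  T0 -> a
  T1 -> b

CYK table (by increasing span):
  T[0,0] 'b' = {T1}  orig:{}
  T[1,1] 'a' = {T0}  orig:{}
  T[2,2] 'a' = {T0}  orig:{}
  T[3,3] 'a' = {T0}  orig:{}
  T[4,4] 'b' = {T1}  orig:{}
  T[0,1] 'ba' = ∅
  T[1,2] 'aa' = ∅
  T[2,3] 'aa' = ∅
  T[3,4] 'ab' = {A}
  T[0,2] 'baa' = ∅
  T[1,3] 'aaa' = ∅
  T[2,4] 'aab' = ∅
  T[0,3] 'baaa' = ∅
  T[1,4] 'aaab' = ∅
  T[0,4] 'baaab' = ∅

S ∉ T[0,4] ⇒ NO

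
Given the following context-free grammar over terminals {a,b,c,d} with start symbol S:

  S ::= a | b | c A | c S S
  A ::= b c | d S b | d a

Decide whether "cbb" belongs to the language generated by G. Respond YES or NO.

CNF form of G:
  S -> T1 A | T1 X5 | a | b
  A -> T0 T1 | T2 T3 | T2 X4
  T0 -> b
  T1 -> c
  T2 -> d
  T3 -> a
  X4 -> S T0
  X5 -> S S

Fill CYK table bottom-up:
  [0..0]={T1}  "c"  orig:{}
  [1..1]={S,T0}  "b"  orig:{S}
  [2..2]={S,T0}  "b"  orig:{S}
  [0..1]=∅  "cb"
  [1..2]={X4,X5}  "bb"  orig:{}
  [0..2]={S}  "cbb"

S ∈ T[0,2] ⇒ YES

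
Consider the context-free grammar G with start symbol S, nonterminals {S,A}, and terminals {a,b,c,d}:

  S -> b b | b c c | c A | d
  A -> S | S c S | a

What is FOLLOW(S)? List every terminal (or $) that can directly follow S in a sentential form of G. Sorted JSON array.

FIRST iteration:
round 1:
  A via A→a: +{a}
  S via S→b b: +{b}
  S via S→c A: +{c}
  S via S→d: +{d}
  FIRST(S)={b,c,d}  FIRST(A)={a}
round 2:
  A via A→S: +{b,c,d}
  FIRST(S)={b,c,d}  FIRST(A)={a,b,c,d}
round 3: — fixpoint
  FIRST(S)={b,c,d}  FIRST(A)={a,b,c,d}

FOLLOW iteration:
initialize: $ ∈ FOLLOW(S)
round 1:
  A→S c S: FOLLOW(S) ⊇ FIRST(c) = {c}; new: +{c}
  S→c A: FOLLOW(A) ⊇ FOLLOW(S) ⊇ {$,c}; new: +{$,c}
  S: {$,c}  A: {$,c}
round 2: — fixpoint
  S: {$,c}  A: {$,c}

FOLLOW(S) = ["$", "c"]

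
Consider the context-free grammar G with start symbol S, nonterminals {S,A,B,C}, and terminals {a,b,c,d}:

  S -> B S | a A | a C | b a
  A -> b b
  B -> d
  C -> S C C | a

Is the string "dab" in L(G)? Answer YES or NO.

Convert to CNF:
  S -> B S | T0 T1 | T1 A | T1 C
  A -> T0 T0
  B -> d
  C -> S X2 | a
  T0 -> b
  T1 -> a
  X2 -> C C

CYK table (by increasing span):
  cell(0,0) d: {B}
  cell(1,1) a: {C,T1}  orig:{C}
  cell(2,2) b: {T0}  orig:{}
  cell(0,1) da: ∅
  cell(1,2) ab: ∅
  cell(0,2) dab: ∅

S ∉ T[0,2] ⇒ NO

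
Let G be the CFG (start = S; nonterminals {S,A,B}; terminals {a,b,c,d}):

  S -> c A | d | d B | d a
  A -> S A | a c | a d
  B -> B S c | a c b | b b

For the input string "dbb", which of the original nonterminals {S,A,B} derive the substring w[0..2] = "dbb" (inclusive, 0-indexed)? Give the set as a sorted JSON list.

Convert to CNF:
  S -> T1 A | T2 B | T2 T0 | d
  A -> S A | T0 T1 | T0 T2
  B -> B X4 | T0 X5 | T3 T3
  T0 -> a
  T1 -> c
  T2 -> d
  T3 -> b
  X4 -> S T1
  X5 -> T1 T3

CYK fill — only the sub-triangle for w[0..2]:
  cell(0,0) d: {S,T2}  orig:{S}
  cell(1,1) b: {T3}  orig:{}
  cell(2,2) b: {T3}  orig:{}
  cell(0,1) db: ∅
  cell(1,2) bb: {B}
  cell(0,2) dbb: {S}

Original NTs in T[0,2] deriving "dbb": ["S"]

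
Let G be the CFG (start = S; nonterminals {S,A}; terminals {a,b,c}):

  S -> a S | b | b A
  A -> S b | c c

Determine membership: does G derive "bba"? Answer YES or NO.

CNF form of G:
  S -> T0 A | T2 S | b
  A -> S T0 | T1 T1
  T0 -> b
  T1 -> c
  T2 -> a

CYK table (by increasing span):
  T[0,0] 'b' = {S,T0}  orig:{S}
  T[1,1] 'b' = {S,T0}  orig:{S}
  T[2,2] 'a' = {T2}  orig:{}
  T[0,1] 'bb' = {A}
  T[1,2] 'ba' = ∅
  T[0,2] 'bba' = ∅

S ∉ T[0,2] ⇒ NO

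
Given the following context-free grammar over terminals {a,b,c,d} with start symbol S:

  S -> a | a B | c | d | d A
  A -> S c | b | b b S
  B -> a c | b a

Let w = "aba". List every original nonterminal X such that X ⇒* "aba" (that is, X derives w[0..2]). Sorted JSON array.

CNF form of G:
  S -> T2 B | T3 A | a | c | d
  A -> S T0 | T1 X4 | b
  B -> T1 T2 | T2 T0
  T0 -> c
  T1 -> b
  T2 -> a
  T3 -> d
  X4 -> T1 S

CYK table (by increasing span) (cells [i..j] with 0 ≤ i ≤ j ≤ 2 only):
  cell(0,0) a: {S,T2}  orig:{S}
  cell(1,1) b: {A,T1}  orig:{A}
  cell(2,2) a: {S,T2}  orig:{S}
  cell(0,1) ab: ∅
  cell(1,2) ba: {B,X4}  orig:{B}
  cell(0,2) aba: {S}

Original NTs in T[0,2] deriving "aba": ["S"]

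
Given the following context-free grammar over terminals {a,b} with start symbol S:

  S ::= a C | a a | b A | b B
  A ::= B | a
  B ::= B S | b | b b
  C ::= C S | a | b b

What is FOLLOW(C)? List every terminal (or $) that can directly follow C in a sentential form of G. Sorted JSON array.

Compute FIRST by fixpoint:
round 1:
  A via A→a: +{a}
  B via B→b: +{b}
  C via C→a: +{a}
  C via C→b b: +{b}
  S via S→a C: +{a}
  S via S→b A: +{b}
  FIRST(S)={a,b}  FIRST(A)={a}  FIRST(B)={b}  FIRST(C)={a,b}
round 2:
  A via A→B: +{b}
  FIRST(S)={a,b}  FIRST(A)={a,b}  FIRST(B)={b}  FIRST(C)={a,b}
round 3: (no change)
  FIRST(S)={a,b}  FIRST(A)={a,b}  FIRST(B)={b}  FIRST(C)={a,b}

FOLLOW sets:
initialize: $ ∈ FOLLOW(S)
round 1:
  B→B S: FOLLOW(B) ⊇ FIRST(S) = {a,b}; new: +{a,b}
  B→B S: FOLLOW(S) ⊇ FOLLOW(B) ⊇ {a,b}; new: +{a,b}
  C→C S: FOLLOW(C) ⊇ FIRST(S) = {a,b}; new: +{a,b}
  S→a C: FOLLOW(C) ⊇ FOLLOW(S) ⊇ {$,a,b}; new: +{$}
  S→b A: FOLLOW(A) ⊇ FOLLOW(S) ⊇ {$,a,b}; new: +{$,a,b}
  S→b B: FOLLOW(B) ⊇ FOLLOW(S) ⊇ {$,a,b}; new: +{$}
  FOLLOW[S]={$,a,b}  FOLLOW[A]={$,a,b}  FOLLOW[B]={$,a,b}  FOLLOW[C]={$,a,b}
round 2: done
  FOLLOW[S]={$,a,b}  FOLLOW[A]={$,a,b}  FOLLOW[B]={$,a,b}  FOLLOW[C]={$,a,b}

FOLLOW(C) = ["$", "a", "b"]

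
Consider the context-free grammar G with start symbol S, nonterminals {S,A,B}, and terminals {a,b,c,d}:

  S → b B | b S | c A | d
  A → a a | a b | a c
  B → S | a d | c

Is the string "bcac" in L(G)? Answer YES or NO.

CNF form of G:
  S -> T1 B | T1 S | T2 A | d
  A -> T0 T0 | T0 T1 | T0 T2
  B -> T0 T3 | T1 B | T1 S | T2 A | c | d
  T0 -> a
  T1 -> b
  T2 -> c
  T3 -> d

CYK table (by increasing span):
  cell(0,0) b: {T1}  orig:{}
  cell(1,1) c: {B,T2}  orig:{B}
  cell(2,2) a: {T0}  orig:{}
  cell(3,3) c: {B,T2}  orig:{B}
  cell(0,1) bc: {B,S}
  cell(1,2) ca: ∅
  cell(2,3) ac: {A}
  cell(0,2) bca: ∅
  cell(1,3) cac: {B,S}
  cell(0,3) bcac: {B,S}

S ∈ T[0,3] ⇒ YES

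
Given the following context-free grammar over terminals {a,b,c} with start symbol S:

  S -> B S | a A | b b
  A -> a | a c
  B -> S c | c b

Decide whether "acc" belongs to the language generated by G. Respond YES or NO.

CNF form of G:
  S -> B S | T0 A | T2 T2
  A -> T0 T1 | a
  B -> S T1 | T1 T2
  T0 -> a
  T1 -> c
  T2 -> b

Fill CYK table bottom-up:
  [0..0]={A,T0}  "a"  orig:{A}
  [1..1]={T1}  "c"  orig:{}
  [2..2]={T1}  "c"  orig:{}
  [0..1]={A}  "ac"
  [1..2]=∅  "cc"
  [0..2]=∅  "acc"

S ∉ T[0,2] ⇒ NO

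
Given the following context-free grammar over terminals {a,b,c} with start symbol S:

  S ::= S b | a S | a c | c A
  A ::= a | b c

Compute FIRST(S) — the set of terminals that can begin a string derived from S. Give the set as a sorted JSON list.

FIRST sets, iterate to fixpoint:
iter 1:
  A via A→a: +{a}
  A via A→b c: +{b}
  S via S→a S: +{a}
  S via S→c A: +{c}
  FIRST(S)={a,c}  FIRST(A)={a,b}
iter 2: done
  FIRST(S)={a,c}  FIRST(A)={a,b}

FIRST(S) = ["a", "c"]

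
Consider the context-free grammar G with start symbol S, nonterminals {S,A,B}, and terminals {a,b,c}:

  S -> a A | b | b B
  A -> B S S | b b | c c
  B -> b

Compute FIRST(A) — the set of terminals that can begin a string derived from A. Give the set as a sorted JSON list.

Compute FIRST by fixpoint:
iter 1:
  A via A→b b: +{b}
  A via A→c c: +{c}
  B via B→b: +{b}
  S via S→a A: +{a}
  S via S→b: +{b}
  FIRST(S)={a,b}  FIRST(A)={b,c}  FIRST(B)={b}
iter 2: (stable)
  FIRST(S)={a,b}  FIRST(A)={b,c}  FIRST(B)={b}

FIRST(A) = ["b", "c"]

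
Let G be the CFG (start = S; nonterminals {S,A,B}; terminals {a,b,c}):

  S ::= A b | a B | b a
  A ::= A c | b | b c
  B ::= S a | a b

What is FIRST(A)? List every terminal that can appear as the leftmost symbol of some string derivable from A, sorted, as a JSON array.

Compute FIRST by fixpoint:
pass 1:
  A via A→b: +{b}
  B via B→a b: +{a}
  S via S→A b: +{b}
  S via S→a B: +{a}
  FIRST[S]={a,b}  FIRST[A]={b}  FIRST[B]={a}
pass 2:
  B via B→S a: +{b}
  FIRST[S]={a,b}  FIRST[A]={b}  FIRST[B]={a,b}
pass 3: — fixpoint
  FIRST[S]={a,b}  FIRST[A]={b}  FIRST[B]={a,b}

FIRST(A) = ["b"]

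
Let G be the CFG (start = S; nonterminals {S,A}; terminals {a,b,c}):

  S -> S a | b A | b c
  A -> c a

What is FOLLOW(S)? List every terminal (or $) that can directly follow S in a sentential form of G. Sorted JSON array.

Compute FIRST by fixpoint:
[1]
  A via A→c a: +{c}
  S via S→b A: +{b}
  FIRST(S)={b}  FIRST(A)={c}
[2] (no change)
  FIRST(S)={b}  FIRST(A)={c}

Compute FOLLOW by fixpoint:
initialize: $ ∈ FOLLOW(S)
[1]
  S→S a: FOLLOW(S) ⊇ FIRST(a) = {a}; new: +{a}
  S→b A: FOLLOW(A) ⊇ FOLLOW(S) ⊇ {$,a}; new: +{$,a}
  S: {$,a}  A: {$,a}
[2] — fixpoint
  S: {$,a}  A: {$,a}

FOLLOW(S) = ["$", "a"]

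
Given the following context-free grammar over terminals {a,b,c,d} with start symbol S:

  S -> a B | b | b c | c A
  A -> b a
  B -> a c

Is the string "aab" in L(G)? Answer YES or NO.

CNF form of G:
  S -> T0 T2 | T1 B | T2 A | b
  A -> T0 T1
  B -> T1 T2
  T0 -> b
  T1 -> a
  T2 -> c

CYK table (by increasing span):
  [0..0]={T1}  "a"  orig:{}
  [1..1]={T1}  "a"  orig:{}
  [2..2]={S,T0}  "b"  orig:{S}
  [0..1]=∅  "aa"
  [1..2]=∅  "ab"
  [0..2]=∅  "aab"

S ∉ T[0,2] ⇒ NO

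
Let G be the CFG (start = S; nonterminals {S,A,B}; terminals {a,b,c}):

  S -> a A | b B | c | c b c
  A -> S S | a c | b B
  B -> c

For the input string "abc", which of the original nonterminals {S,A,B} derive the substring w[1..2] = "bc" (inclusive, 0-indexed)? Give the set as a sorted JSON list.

CNF form of G:
  S -> T0 A | T1 X3 | T2 B | c
  A -> S S | T0 T1 | T2 B
  B -> c
  T0 -> a
  T1 -> c
  T2 -> b
  X3 -> T2 T1

CYK fill (cells [i..j] with 1 ≤ i ≤ j ≤ 2 only):
  cell(1,1) b: {T2}  orig:{}
  cell(2,2) c: {B,S,T1}  orig:{B,S}
  cell(1,2) bc: {A,S,X3}  orig:{A,S}

Original NTs in T[1,2] deriving "bc": ["A", "S"]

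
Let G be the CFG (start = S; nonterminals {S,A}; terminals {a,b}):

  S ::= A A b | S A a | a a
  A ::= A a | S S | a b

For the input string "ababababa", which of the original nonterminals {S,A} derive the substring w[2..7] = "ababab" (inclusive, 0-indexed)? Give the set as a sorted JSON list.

Convert to CNF:
  S -> A X2 | S X3 | T0 T0
  A -> A T0 | S S | T0 T1
  T0 -> a
  T1 -> b
  X2 -> A T1
  X3 -> A T0

CYK fill, restricted to cells inside w[2..7]:
  T[2,2] 'a' = {T0}  orig:{}
  T[3,3] 'b' = {T1}  orig:{}
  T[4,4] 'a' = {T0}  orig:{}
  T[5,5] 'b' = {T1}  orig:{}
  T[6,6] 'a' = {T0}  orig:{}
  T[7,7] 'b' = {T1}  orig:{}
  T[2,3] 'ab' = {A}
  T[3,4] 'ba' = ∅
  T[4,5] 'ab' = {A}
  T[5,6] 'ba' = ∅
  T[6,7] 'ab' = {A}
  T[2,4] 'aba' = {A,X3}  orig:{A}
  T[3,5] 'bab' = ∅
  T[4,6] 'aba' = {A,X3}  orig:{A}
  T[5,7] 'bab' = ∅
  T[2,5] 'abab' = {X2}  orig:{}
  T[3,6] 'baba' = ∅
  T[4,7] 'abab' = {X2}  orig:{}
  T[2,6] 'ababa' = ∅
  T[3,7] 'babab' = ∅
  T[2,7] 'ababab' = {S}

Original NTs in T[2,7] deriving "ababab": ["S"]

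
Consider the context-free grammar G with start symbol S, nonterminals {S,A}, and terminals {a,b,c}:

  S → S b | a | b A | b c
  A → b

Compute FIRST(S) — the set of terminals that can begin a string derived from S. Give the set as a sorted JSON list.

FIRST sets, iterate to fixpoint:
pass 1:
  A via A→b: +{b}
  S via S→a: +{a}
  S via S→b A: +{b}
  FIRST(S)={a,b}  FIRST(A)={b}
pass 2: (stable)
  FIRST(S)={a,b}  FIRST(A)={b}

FIRST(S) = ["a", "b"]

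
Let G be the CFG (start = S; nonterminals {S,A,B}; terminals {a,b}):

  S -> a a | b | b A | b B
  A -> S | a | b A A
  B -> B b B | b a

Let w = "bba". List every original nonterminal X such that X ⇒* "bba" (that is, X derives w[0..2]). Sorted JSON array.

CNF form of G:
  S -> T0 T0 | T1 A | T1 B | b
  A -> T0 T0 | T1 A | T1 B | T1 X2 | a | b
  B -> B X3 | T1 T0
  T0 -> a
  T1 -> b
  X2 -> A A
  X3 -> T1 B

Fill CYK table bottom-up (cells [i..j] with 0 ≤ i ≤ j ≤ 2 only):
  cell(0,0) b: {A,S,T1}  orig:{A,S}
  cell(1,1) b: {A,S,T1}  orig:{A,S}
  cell(2,2) a: {A,T0}  orig:{A}
  cell(0,1) bb: {A,S,X2}  orig:{A,S}
  cell(1,2) ba: {A,B,S,X2}  orig:{A,B,S}
  cell(0,2) bba: {A,S,X2,X3}  orig:{A,S}

Original NTs in T[0,2] deriving "bba": ["A", "S"]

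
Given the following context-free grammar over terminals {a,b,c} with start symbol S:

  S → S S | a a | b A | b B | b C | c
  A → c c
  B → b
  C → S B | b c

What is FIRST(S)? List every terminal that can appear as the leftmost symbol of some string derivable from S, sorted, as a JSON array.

Compute FIRST by fixpoint:
[1]
  A via A→c c: +{c}
  B via B→b: +{b}
  C via C→b c: +{b}
  S via S→a a: +{a}
  S via S→b A: +{b}
  S via S→c: +{c}
  S: {a,b,c}  A: {c}  B: {b}  C: {b}
[2]
  C via C→S B: +{a,c}
  S: {a,b,c}  A: {c}  B: {b}  C: {a,b,c}
[3] (no change)
  S: {a,b,c}  A: {c}  B: {b}  C: {a,b,c}

FIRST(S) = ["a", "b", "c"]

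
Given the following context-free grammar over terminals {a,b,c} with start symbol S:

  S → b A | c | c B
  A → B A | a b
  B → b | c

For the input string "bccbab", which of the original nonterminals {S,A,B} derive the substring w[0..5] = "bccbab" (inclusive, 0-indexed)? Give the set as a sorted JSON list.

Convert to CNF:
  S -> T1 A | T2 B | c
  A -> B A | T0 T1
  B -> b | c
  T0 -> a
  T1 -> b
  T2 -> c

CYK fill, restricted to cells inside w[0..5]:
  cell(0,0) b: {B,T1}  orig:{B}
  cell(1,1) c: {B,S,T2}  orig:{B,S}
  cell(2,2) c: {B,S,T2}  orig:{B,S}
  cell(3,3) b: {B,T1}  orig:{B}
  cell(4,4) a: {T0}  orig:{}
  cell(5,5) b: {B,T1}  orig:{B}
  cell(0,1) bc: ∅
  cell(1,2) cc: {S}
  cell(2,3) cb: {S}
  cell(3,4) ba: ∅
  cell(4,5) ab: {A}
  cell(0,2) bcc: ∅
  cell(1,3) ccb: ∅
  cell(2,4) cba: ∅
  cell(3,5) bab: {A,S}
  cell(0,3) bccb: ∅
  cell(1,4) ccba: ∅
  cell(2,5) cbab: {A}
  cell(0,4) bccba: ∅
  cell(1,5) ccbab: {A}
  cell(0,5) bccbab: {A,S}

Original NTs in T[0,5] deriving "bccbab": ["A", "S"]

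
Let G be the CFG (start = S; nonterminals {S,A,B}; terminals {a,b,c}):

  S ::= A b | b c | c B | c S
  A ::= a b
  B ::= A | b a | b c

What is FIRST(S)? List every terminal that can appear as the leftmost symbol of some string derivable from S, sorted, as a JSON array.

Compute FIRST by fixpoint:
iter 1:
  A via A→a b: +{a}
  B via B→A: +{a}
  B via B→b a: +{b}
  S via S→A b: +{a}
  S via S→b c: +{b}
  S via S→c B: +{c}
  FIRST[S]={a,b,c}  FIRST[A]={a}  FIRST[B]={a,b}
iter 2: (stable)
  FIRST[S]={a,b,c}  FIRST[A]={a}  FIRST[B]={a,b}

FIRST(S) = ["a", "b", "c"]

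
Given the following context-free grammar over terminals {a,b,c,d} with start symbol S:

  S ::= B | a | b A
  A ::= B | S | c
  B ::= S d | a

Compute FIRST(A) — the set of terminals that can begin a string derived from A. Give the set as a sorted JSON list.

Compute FIRST by fixpoint:
iter 1:
  A via A→c: +{c}
  B via B→a: +{a}
  S via S→B: +{a}
  S via S→b A: +{b}
  FIRST[S]={a,b}  FIRST[A]={c}  FIRST[B]={a}
iter 2:
  A via A→B: +{a}
  A via A→S: +{b}
  B via B→S d: +{b}
  FIRST[S]={a,b}  FIRST[A]={a,b,c}  FIRST[B]={a,b}
iter 3: — fixpoint
  FIRST[S]={a,b}  FIRST[A]={a,b,c}  FIRST[B]={a,b}

FIRST(A) = ["a", "b", "c"]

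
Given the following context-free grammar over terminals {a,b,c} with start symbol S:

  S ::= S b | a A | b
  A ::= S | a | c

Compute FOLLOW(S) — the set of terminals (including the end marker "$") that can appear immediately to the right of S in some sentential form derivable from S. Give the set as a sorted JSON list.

FIRST iteration:
pass 1:
  A via A→a: +{a}
  A via A→c: +{c}
  S via S→a A: +{a}
  S via S→b: +{b}
  FIRST[S]={a,b}  FIRST[A]={a,c}
pass 2:
  A via A→S: +{b}
  FIRST[S]={a,b}  FIRST[A]={a,b,c}
pass 3: (no change)
  FIRST[S]={a,b}  FIRST[A]={a,b,c}

Compute FOLLOW by fixpoint:
seed FOLLOW(S) with $
round 1:
  S→S b: FOLLOW(S) ⊇ FIRST(b) = {b}; new: +{b}
  S→a A: FOLLOW(A) ⊇ FOLLOW(S) ⊇ {$,b}; new: +{$,b}
  FOLLOW(S)={$,b}  FOLLOW(A)={$,b}
round 2: done
  FOLLOW(S)={$,b}  FOLLOW(A)={$,b}

FOLLOW(S) = ["$", "b"]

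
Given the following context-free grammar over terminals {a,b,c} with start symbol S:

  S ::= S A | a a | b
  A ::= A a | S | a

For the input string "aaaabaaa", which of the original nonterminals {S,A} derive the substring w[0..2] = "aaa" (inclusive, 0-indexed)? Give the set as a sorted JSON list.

CNF form of G:
  S -> S A | T0 T0 | b
  A -> A T0 | S A | T0 T0 | a | b
  T0 -> a

Fill CYK table bottom-up — only the sub-triangle for w[0..2]:
  T[0,0] 'a' = {A,T0}  orig:{A}
  T[1,1] 'a' = {A,T0}  orig:{A}
  T[2,2] 'a' = {A,T0}  orig:{A}
  T[0,1] 'aa' = {A,S}
  T[1,2] 'aa' = {A,S}
  T[0,2] 'aaa' = {A,S}

Original NTs in T[0,2] deriving "aaa": ["A", "S"]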